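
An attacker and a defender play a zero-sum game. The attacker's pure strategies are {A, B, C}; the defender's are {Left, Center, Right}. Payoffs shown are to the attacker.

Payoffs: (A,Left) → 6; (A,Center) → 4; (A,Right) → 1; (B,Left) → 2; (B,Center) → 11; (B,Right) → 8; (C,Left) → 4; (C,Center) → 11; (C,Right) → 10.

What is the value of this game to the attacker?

56/11

Row minima: A → 1, B → 2, C → 4; maximin = 4.
Column maxima: Left → 6, Center → 11, Right → 10; minimax = 6.
4 ≠ 6, so there is no saddle point; optimal play is mixed.
Center is strictly dominated by Right (it gives the attacker strictly more in every row), so the defender never plays it.
With Center eliminated, B is strictly dominated by C (C gives the attacker strictly more in every remaining column), so the attacker never plays it.
On the remaining 2×2 (A, C vs Left, Right):
Let the attacker play A with probability p. Expected payoff against Left: 6p + 4(1−p) = 2p + 4; against Right: 1p + 10(1−p) = −9p + 10.
Setting these equal: 2p + 4 = −9p + 10 ⇒ 11p = 6 ⇒ p = 6/11, and the value is (2)·(6/11) + 4 = 56/11.
For the defender: with q = P(Left), equating A's and C's payoffs gives 5q + 1 = −6q + 10 ⇒ q = 9/11.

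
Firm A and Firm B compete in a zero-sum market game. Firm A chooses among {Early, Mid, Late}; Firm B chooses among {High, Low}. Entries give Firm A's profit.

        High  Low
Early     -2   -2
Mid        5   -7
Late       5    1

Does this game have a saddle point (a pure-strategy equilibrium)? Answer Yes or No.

Yes

Row minima: Early → -2, Mid → -7, Late → 1; maximin = 1.
Column maxima: High → 5, Low → 1; minimax = 1.
maximin = minimax = 1, so a saddle point exists.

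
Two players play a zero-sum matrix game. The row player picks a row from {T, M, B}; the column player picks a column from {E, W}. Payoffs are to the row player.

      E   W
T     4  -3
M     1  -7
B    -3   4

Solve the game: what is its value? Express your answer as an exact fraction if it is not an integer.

Row minima: T → -3, M → -7, B → -3; maximin = -3.
Column maxima: E → 4, W → 4; minimax = 4.
-3 ≠ 4, so there is no saddle point; optimal play is mixed.
M is strictly dominated by T, so the row player never plays it.
On the remaining 2×2 (T, B vs E, W):
Let the row player play T with probability p. Expected payoff against E: 4p + (-3)(1−p) = 7p − 3; against W: (-3)p + 4(1−p) = −7p + 4.
Setting these equal: 7p − 3 = −7p + 4 ⇒ 14p = 7 ⇒ p = 1/2, and the value is (7)·(1/2) − 3 = 1/2.
For the column player: with q = P(E), equating T's and B's payoffs gives 7q − 3 = −7q + 4 ⇒ q = 1/2.

1/2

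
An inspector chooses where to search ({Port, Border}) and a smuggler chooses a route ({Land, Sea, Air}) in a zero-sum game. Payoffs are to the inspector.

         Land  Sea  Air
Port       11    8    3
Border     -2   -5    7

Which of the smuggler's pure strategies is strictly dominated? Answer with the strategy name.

Sea holds the inspector's payoff strictly below Land in every row: 8 < 11, -5 < -2.
So Land is strictly dominated for the smuggler.

Land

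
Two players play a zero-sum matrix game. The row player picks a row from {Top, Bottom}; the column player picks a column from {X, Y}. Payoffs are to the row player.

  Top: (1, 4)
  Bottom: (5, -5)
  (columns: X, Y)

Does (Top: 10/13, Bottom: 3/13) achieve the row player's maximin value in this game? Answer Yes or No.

Against X this mix gives (10/13)·1 + (3/13)·5 = 25/13.
Against Y this mix gives (10/13)·4 + (3/13)·(-5) = 25/13.
All of the column player's active replies (X, Y) yield 25/13, and no column does worse for the row player. The mix makes the column player indifferent and guarantees 25/13, so it is optimal.

Yes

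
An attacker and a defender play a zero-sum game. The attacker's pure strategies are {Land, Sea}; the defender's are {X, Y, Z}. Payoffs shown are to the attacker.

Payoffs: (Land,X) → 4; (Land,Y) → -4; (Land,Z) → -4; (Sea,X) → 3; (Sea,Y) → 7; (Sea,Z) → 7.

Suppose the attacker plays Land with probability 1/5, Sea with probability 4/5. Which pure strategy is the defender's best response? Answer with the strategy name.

If the defender plays X, the attacker's expected payoff is (1/5)·4 + (4/5)·3 = 16/5.
If the defender plays Y, the attacker's expected payoff is (1/5)·(-4) + (4/5)·7 = 24/5.
If the defender plays Z, the attacker's expected payoff is (1/5)·(-4) + (4/5)·7 = 24/5.
The defender minimizes the attacker's payoff; the smallest is 16/5, so the best response is X.

X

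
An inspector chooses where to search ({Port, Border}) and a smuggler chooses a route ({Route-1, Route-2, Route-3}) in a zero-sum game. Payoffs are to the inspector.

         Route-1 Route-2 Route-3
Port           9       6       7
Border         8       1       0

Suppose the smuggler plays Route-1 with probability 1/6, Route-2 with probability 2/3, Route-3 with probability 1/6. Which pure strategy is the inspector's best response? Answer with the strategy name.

Expected payoff of Port: (1/6)·9 + (2/3)·6 + (1/6)·7 = 20/3.
Expected payoff of Border: (1/6)·8 + (2/3)·1 + (1/6)·0 = 2.
The largest is 20/3, so the inspector's best response is Port.

Port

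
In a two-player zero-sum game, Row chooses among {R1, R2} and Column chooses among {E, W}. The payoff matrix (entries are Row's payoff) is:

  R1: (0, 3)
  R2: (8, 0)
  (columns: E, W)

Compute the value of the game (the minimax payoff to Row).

24/11

Row minima: R1 → 0, R2 → 0; maximin = 0.
Column maxima: E → 8, W → 3; minimax = 3.
0 ≠ 3, so there is no saddle point; optimal play is mixed.
Let Row play R1 with probability p. Expected payoff against E: 0p + 8(1−p) = −8p + 8; against W: 3p + 0(1−p) = 3p.
Setting these equal: −8p + 8 = 3p ⇒ −11p = -8 ⇒ p = 8/11, and the value is (-8)·(8/11) + 8 = 24/11.
For Column: with q = P(E), equating R1's and R2's payoffs gives −3q + 3 = 8q ⇒ q = 3/11.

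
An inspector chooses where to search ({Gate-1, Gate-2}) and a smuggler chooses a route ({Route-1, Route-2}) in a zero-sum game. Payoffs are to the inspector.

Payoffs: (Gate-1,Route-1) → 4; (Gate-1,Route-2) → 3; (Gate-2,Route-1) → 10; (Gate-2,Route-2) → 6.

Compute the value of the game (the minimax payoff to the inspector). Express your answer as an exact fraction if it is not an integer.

Row minima: Gate-1 → 3, Gate-2 → 6; maximin = 6.
Column maxima: Route-1 → 10, Route-2 → 6; minimax = 6.
Since maximin = minimax = 6, there is a saddle point and the value is 6.

6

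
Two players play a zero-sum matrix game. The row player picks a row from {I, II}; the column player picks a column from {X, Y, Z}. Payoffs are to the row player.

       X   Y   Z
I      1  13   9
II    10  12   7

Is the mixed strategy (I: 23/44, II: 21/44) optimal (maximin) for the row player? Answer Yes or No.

Against X this mix gives (23/44)·1 + (21/44)·10 = 233/44.
Against Y this mix gives (23/44)·13 + (21/44)·12 = 551/44.
Against Z this mix gives (23/44)·9 + (21/44)·7 = 177/22.
The column player will play X, holding the row player to 233/44. Shifting weight toward the row that does better against X would raise this floor (the equalizing mix achieves 83/11 against both X and Z), so the proposed strategy is not optimal.

No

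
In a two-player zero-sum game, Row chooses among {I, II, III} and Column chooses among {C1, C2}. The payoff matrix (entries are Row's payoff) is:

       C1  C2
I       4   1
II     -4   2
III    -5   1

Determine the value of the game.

Row minima: I → 1, II → -4, III → -5; maximin = 1.
Column maxima: C1 → 4, C2 → 2; minimax = 2.
1 ≠ 2, so there is no saddle point; optimal play is mixed.
III is strictly dominated by II, so Row never plays it.
On the remaining 2×2 (I, II vs C1, C2):
Let Row play I with probability p. Expected payoff against C1: 4p + (-4)(1−p) = 8p − 4; against C2: 1p + 2(1−p) = −p + 2.
Setting these equal: 8p − 4 = −p + 2 ⇒ 9p = 6 ⇒ p = 2/3, and the value is (8)·(2/3) − 4 = 4/3.
For Column: with q = P(C1), equating I's and II's payoffs gives 3q + 1 = −6q + 2 ⇒ q = 1/9.

4/3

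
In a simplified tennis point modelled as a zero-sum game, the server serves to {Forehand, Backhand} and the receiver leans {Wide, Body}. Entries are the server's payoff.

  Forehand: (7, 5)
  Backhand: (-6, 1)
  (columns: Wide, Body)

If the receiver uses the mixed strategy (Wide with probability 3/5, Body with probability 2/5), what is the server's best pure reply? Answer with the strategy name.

Forehand

Expected payoff of Forehand: (3/5)·7 + (2/5)·5 = 31/5.
Expected payoff of Backhand: (3/5)·(-6) + (2/5)·1 = -16/5.
The largest is 31/5, so the server's best response is Forehand.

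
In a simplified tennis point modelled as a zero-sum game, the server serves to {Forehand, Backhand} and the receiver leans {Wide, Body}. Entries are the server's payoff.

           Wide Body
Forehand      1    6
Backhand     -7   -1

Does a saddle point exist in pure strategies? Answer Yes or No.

Row minima: Forehand → 1, Backhand → -7; maximin = 1.
Column maxima: Wide → 1, Body → 6; minimax = 1.
maximin = minimax = 1, so a saddle point exists.

Yes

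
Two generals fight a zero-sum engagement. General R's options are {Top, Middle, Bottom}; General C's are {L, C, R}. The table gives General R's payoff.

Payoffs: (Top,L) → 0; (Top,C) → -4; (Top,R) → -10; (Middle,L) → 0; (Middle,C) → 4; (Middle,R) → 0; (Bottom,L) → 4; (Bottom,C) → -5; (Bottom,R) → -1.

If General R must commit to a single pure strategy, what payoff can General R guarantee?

0

Row minima: Top → -10, Middle → 0, Bottom → -5.
The best of these is 0.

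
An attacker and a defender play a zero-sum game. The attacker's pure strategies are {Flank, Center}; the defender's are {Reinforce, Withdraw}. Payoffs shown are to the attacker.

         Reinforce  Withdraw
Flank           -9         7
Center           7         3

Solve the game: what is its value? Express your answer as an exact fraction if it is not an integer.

19/5

Row minima: Flank → -9, Center → 3; maximin = 3.
Column maxima: Reinforce → 7, Withdraw → 7; minimax = 7.
3 ≠ 7, so there is no saddle point; optimal play is mixed.
Let the attacker play Flank with probability p. Expected payoff against Reinforce: (-9)p + 7(1−p) = −16p + 7; against Withdraw: 7p + 3(1−p) = 4p + 3.
Setting these equal: −16p + 7 = 4p + 3 ⇒ −20p = -4 ⇒ p = 1/5, and the value is (-16)·(1/5) + 7 = 19/5.
For the defender: with q = P(Reinforce), equating Flank's and Center's payoffs gives −16q + 7 = 4q + 3 ⇒ q = 1/5.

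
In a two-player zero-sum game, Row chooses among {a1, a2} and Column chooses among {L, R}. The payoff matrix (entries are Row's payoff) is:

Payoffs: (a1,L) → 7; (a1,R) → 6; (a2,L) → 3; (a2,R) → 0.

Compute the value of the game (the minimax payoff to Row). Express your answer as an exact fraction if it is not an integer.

Row minima: a1 → 6, a2 → 0; maximin = 6.
Column maxima: L → 7, R → 6; minimax = 6.
Since maximin = minimax = 6, there is a saddle point and the value is 6.

6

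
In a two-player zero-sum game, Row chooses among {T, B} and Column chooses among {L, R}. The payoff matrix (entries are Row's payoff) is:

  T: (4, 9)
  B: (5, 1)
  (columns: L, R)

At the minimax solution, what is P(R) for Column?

Row minima: T → 4, B → 1; maximin = 4.
Column maxima: L → 5, R → 9; minimax = 5.
4 ≠ 5, so there is no saddle point; optimal play is mixed.
Let Row play T with probability p. Expected payoff against L: 4p + 5(1−p) = −p + 5; against R: 9p + 1(1−p) = 8p + 1.
Setting these equal: −p + 5 = 8p + 1 ⇒ −9p = -4 ⇒ p = 4/9, and the value is (-1)·(4/9) + 5 = 41/9.
For Column: with q = P(L), equating T's and B's payoffs gives −5q + 9 = 4q + 1 ⇒ q = 8/9.

1/9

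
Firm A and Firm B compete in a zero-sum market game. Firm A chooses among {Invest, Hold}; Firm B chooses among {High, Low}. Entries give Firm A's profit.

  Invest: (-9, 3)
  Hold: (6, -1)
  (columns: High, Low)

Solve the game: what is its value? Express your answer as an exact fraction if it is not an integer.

Row minima: Invest → -9, Hold → -1; maximin = -1.
Column maxima: High → 6, Low → 3; minimax = 3.
-1 ≠ 3, so there is no saddle point; optimal play is mixed.
Let Firm A play Invest with probability p. Expected payoff against High: (-9)p + 6(1−p) = −15p + 6; against Low: 3p + (-1)(1−p) = 4p − 1.
Setting these equal: −15p + 6 = 4p − 1 ⇒ −19p = -7 ⇒ p = 7/19, and the value is (-15)·(7/19) + 6 = 9/19.
For Firm B: with q = P(High), equating Invest's and Hold's payoffs gives −12q + 3 = 7q − 1 ⇒ q = 4/19.

9/19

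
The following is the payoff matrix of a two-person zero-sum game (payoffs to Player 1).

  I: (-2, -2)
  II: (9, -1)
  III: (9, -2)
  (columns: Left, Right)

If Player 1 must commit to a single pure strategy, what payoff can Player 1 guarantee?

Row minima: I → -2, II → -1, III → -2.
The best of these is -1.

-1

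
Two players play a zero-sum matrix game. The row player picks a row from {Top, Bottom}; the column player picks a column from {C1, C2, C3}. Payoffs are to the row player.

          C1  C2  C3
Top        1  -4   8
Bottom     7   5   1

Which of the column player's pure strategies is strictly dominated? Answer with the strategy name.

C2 holds the row player's payoff strictly below C1 in every row: -4 < 1, 5 < 7.
So C1 is strictly dominated for the column player.

C1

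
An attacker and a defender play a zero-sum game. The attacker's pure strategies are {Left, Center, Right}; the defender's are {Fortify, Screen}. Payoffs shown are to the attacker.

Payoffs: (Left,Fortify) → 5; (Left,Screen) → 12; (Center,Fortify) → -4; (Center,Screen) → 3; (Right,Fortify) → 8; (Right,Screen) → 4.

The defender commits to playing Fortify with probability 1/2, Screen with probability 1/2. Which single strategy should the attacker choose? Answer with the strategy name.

Left

Expected payoff of Left: (1/2)·5 + (1/2)·12 = 17/2.
Expected payoff of Center: (1/2)·(-4) + (1/2)·3 = -1/2.
Expected payoff of Right: (1/2)·8 + (1/2)·4 = 6.
The largest is 17/2, so the attacker's best response is Left.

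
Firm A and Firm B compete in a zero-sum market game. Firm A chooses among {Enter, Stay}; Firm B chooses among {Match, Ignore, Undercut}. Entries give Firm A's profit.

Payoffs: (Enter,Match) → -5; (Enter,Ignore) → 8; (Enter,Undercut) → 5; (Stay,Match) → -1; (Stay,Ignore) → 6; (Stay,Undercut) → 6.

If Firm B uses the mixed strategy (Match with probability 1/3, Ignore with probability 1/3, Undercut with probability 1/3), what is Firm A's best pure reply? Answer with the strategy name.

Stay

Expected payoff of Enter: (1/3)·(-5) + (1/3)·8 + (1/3)·5 = 8/3.
Expected payoff of Stay: (1/3)·(-1) + (1/3)·6 + (1/3)·6 = 11/3.
The largest is 11/3, so Firm A's best response is Stay.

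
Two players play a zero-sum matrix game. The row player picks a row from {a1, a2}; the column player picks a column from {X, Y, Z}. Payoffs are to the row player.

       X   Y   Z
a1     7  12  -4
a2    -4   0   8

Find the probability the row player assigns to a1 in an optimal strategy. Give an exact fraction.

12/23

Row minima: a1 → -4, a2 → -4; maximin = -4.
Column maxima: X → 7, Y → 12, Z → 8; minimax = 7.
-4 ≠ 7, so there is no saddle point; optimal play is mixed.
Y is strictly dominated by X (it gives the row player strictly more in every row), so the column player never plays it.
On the remaining 2×2 (a1, a2 vs X, Z):
Let the row player play a1 with probability p. Expected payoff against X: 7p + (-4)(1−p) = 11p − 4; against Z: (-4)p + 8(1−p) = −12p + 8.
Setting these equal: 11p − 4 = −12p + 8 ⇒ 23p = 12 ⇒ p = 12/23, and the value is (11)·(12/23) − 4 = 40/23.
For the column player: with q = P(X), equating a1's and a2's payoffs gives 11q − 4 = −12q + 8 ⇒ q = 12/23.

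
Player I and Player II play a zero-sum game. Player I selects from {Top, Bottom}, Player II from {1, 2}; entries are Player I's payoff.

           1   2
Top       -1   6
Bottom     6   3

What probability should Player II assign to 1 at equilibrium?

Row minima: Top → -1, Bottom → 3; maximin = 3.
Column maxima: 1 → 6, 2 → 6; minimax = 6.
3 ≠ 6, so there is no saddle point; optimal play is mixed.
Let Player I play Top with probability p. Expected payoff against 1: (-1)p + 6(1−p) = −7p + 6; against 2: 6p + 3(1−p) = 3p + 3.
Setting these equal: −7p + 6 = 3p + 3 ⇒ −10p = -3 ⇒ p = 3/10, and the value is (-7)·(3/10) + 6 = 39/10.
For Player II: with q = P(1), equating Top's and Bottom's payoffs gives −7q + 6 = 3q + 3 ⇒ q = 3/10.

3/10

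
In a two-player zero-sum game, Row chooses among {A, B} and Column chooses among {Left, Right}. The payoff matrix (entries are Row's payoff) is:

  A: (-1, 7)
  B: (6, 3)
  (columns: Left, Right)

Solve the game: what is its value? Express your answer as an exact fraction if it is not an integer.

45/11

Row minima: A → -1, B → 3; maximin = 3.
Column maxima: Left → 6, Right → 7; minimax = 6.
3 ≠ 6, so there is no saddle point; optimal play is mixed.
Let Row play A with probability p. Expected payoff against Left: (-1)p + 6(1−p) = −7p + 6; against Right: 7p + 3(1−p) = 4p + 3.
Setting these equal: −7p + 6 = 4p + 3 ⇒ −11p = -3 ⇒ p = 3/11, and the value is (-7)·(3/11) + 6 = 45/11.
For Column: with q = P(Left), equating A's and B's payoffs gives −8q + 7 = 3q + 3 ⇒ q = 4/11.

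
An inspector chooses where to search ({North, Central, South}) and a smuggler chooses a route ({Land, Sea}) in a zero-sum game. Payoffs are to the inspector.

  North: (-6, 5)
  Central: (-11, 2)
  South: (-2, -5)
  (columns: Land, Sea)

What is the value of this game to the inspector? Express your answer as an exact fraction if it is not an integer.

-20/7

Row minima: North → -6, Central → -11, South → -5; maximin = -5.
Column maxima: Land → -2, Sea → 5; minimax = -2.
-5 ≠ -2, so there is no saddle point; optimal play is mixed.
Central is strictly dominated by North, so the inspector never plays it.
On the remaining 2×2 (North, South vs Land, Sea):
Let the inspector play North with probability p. Expected payoff against Land: (-6)p + (-2)(1−p) = −4p − 2; against Sea: 5p + (-5)(1−p) = 10p − 5.
Setting these equal: −4p − 2 = 10p − 5 ⇒ −14p = -3 ⇒ p = 3/14, and the value is (-4)·(3/14) − 2 = -20/7.
For the smuggler: with q = P(Land), equating North's and South's payoffs gives −11q + 5 = 3q − 5 ⇒ q = 5/7.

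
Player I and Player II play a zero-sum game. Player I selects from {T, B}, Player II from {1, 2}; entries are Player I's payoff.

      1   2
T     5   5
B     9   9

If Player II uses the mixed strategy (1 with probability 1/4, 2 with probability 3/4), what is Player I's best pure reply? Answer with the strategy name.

Expected payoff of T: (1/4)·5 + (3/4)·5 = 5.
Expected payoff of B: (1/4)·9 + (3/4)·9 = 9.
The largest is 9, so Player I's best response is B.

B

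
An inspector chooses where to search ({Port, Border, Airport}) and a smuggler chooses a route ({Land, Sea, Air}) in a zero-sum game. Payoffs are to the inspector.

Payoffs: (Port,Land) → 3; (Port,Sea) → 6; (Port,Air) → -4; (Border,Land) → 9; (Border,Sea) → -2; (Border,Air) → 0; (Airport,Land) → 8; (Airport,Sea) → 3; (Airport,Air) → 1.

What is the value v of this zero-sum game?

Row minima: Port → -4, Border → -2, Airport → 1; maximin = 1.
Column maxima: Land → 9, Sea → 6, Air → 1; minimax = 1.
Since maximin = minimax = 1, there is a saddle point and the value is 1.

1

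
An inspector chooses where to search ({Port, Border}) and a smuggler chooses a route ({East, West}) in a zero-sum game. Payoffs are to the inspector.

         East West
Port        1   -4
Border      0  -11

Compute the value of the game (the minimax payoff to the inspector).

-4

Row minima: Port → -4, Border → -11; maximin = -4.
Column maxima: East → 1, West → -4; minimax = -4.
Since maximin = minimax = -4, there is a saddle point and the value is -4.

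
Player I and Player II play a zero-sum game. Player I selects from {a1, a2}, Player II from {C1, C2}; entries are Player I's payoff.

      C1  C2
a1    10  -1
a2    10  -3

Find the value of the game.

-1

Row minima: a1 → -1, a2 → -3; maximin = -1.
Column maxima: C1 → 10, C2 → -1; minimax = -1.
Since maximin = minimax = -1, there is a saddle point and the value is -1.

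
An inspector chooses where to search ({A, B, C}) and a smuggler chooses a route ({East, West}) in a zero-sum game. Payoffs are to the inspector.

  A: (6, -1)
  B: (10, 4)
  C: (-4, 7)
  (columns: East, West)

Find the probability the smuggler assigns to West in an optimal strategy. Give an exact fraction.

14/17

Row minima: A → -1, B → 4, C → -4; maximin = 4.
Column maxima: East → 10, West → 7; minimax = 7.
4 ≠ 7, so there is no saddle point; optimal play is mixed.
A is strictly dominated by B, so the inspector never plays it.
On the remaining 2×2 (B, C vs East, West):
Let the inspector play B with probability p. Expected payoff against East: 10p + (-4)(1−p) = 14p − 4; against West: 4p + 7(1−p) = −3p + 7.
Setting these equal: 14p − 4 = −3p + 7 ⇒ 17p = 11 ⇒ p = 11/17, and the value is (14)·(11/17) − 4 = 86/17.
For the smuggler: with q = P(East), equating B's and C's payoffs gives 6q + 4 = −11q + 7 ⇒ q = 3/17.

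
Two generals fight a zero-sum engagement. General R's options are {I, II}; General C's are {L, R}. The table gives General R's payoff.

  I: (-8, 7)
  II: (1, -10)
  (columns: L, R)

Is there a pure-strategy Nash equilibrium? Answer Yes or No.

Row minima: I → -8, II → -10; maximin = -8.
Column maxima: L → 1, R → 7; minimax = 1.
-8 ≠ 1, so no pure-strategy equilibrium exists.

No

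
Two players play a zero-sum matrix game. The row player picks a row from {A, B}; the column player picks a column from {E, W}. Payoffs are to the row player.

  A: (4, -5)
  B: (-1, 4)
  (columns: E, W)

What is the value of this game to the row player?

11/14

Row minima: A → -5, B → -1; maximin = -1.
Column maxima: E → 4, W → 4; minimax = 4.
-1 ≠ 4, so there is no saddle point; optimal play is mixed.
Let the row player play A with probability p. Expected payoff against E: 4p + (-1)(1−p) = 5p − 1; against W: (-5)p + 4(1−p) = −9p + 4.
Setting these equal: 5p − 1 = −9p + 4 ⇒ 14p = 5 ⇒ p = 5/14, and the value is (5)·(5/14) − 1 = 11/14.
For the column player: with q = P(E), equating A's and B's payoffs gives 9q − 5 = −5q + 4 ⇒ q = 9/14.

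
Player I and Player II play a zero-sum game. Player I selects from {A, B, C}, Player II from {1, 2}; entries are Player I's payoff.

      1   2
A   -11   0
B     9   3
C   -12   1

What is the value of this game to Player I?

3

Row minima: A → -11, B → 3, C → -12; maximin = 3.
Column maxima: 1 → 9, 2 → 3; minimax = 3.
Since maximin = minimax = 3, there is a saddle point and the value is 3.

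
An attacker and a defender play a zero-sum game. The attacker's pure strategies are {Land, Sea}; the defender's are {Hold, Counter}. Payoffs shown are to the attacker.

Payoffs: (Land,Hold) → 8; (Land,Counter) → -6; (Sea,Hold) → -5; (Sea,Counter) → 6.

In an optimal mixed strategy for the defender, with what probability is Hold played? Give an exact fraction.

12/25

Row minima: Land → -6, Sea → -5; maximin = -5.
Column maxima: Hold → 8, Counter → 6; minimax = 6.
-5 ≠ 6, so there is no saddle point; optimal play is mixed.
Let the attacker play Land with probability p. Expected payoff against Hold: 8p + (-5)(1−p) = 13p − 5; against Counter: (-6)p + 6(1−p) = −12p + 6.
Setting these equal: 13p − 5 = −12p + 6 ⇒ 25p = 11 ⇒ p = 11/25, and the value is (13)·(11/25) − 5 = 18/25.
For the defender: with q = P(Hold), equating Land's and Sea's payoffs gives 14q − 6 = −11q + 6 ⇒ q = 12/25.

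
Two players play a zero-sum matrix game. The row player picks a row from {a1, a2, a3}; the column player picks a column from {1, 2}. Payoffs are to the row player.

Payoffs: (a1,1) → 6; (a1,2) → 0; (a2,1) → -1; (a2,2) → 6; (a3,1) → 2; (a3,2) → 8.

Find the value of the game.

Row minima: a1 → 0, a2 → -1, a3 → 2; maximin = 2.
Column maxima: 1 → 6, 2 → 8; minimax = 6.
2 ≠ 6, so there is no saddle point; optimal play is mixed.
a2 is strictly dominated by a3, so the row player never plays it.
On the remaining 2×2 (a1, a3 vs 1, 2):
Let the row player play a1 with probability p. Expected payoff against 1: 6p + 2(1−p) = 4p + 2; against 2: 0p + 8(1−p) = −8p + 8.
Setting these equal: 4p + 2 = −8p + 8 ⇒ 12p = 6 ⇒ p = 1/2, and the value is (4)·(1/2) + 2 = 4.
For the column player: with q = P(1), equating a1's and a3's payoffs gives 6q = −6q + 8 ⇒ q = 2/3.

4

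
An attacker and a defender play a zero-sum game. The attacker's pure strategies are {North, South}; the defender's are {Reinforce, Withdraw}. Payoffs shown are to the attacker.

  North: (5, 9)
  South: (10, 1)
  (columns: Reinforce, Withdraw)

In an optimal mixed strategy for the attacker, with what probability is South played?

4/13

Row minima: North → 5, South → 1; maximin = 5.
Column maxima: Reinforce → 10, Withdraw → 9; minimax = 9.
5 ≠ 9, so there is no saddle point; optimal play is mixed.
Let the attacker play North with probability p. Expected payoff against Reinforce: 5p + 10(1−p) = −5p + 10; against Withdraw: 9p + 1(1−p) = 8p + 1.
Setting these equal: −5p + 10 = 8p + 1 ⇒ −13p = -9 ⇒ p = 9/13, and the value is (-5)·(9/13) + 10 = 85/13.
For the defender: with q = P(Reinforce), equating North's and South's payoffs gives −4q + 9 = 9q + 1 ⇒ q = 8/13.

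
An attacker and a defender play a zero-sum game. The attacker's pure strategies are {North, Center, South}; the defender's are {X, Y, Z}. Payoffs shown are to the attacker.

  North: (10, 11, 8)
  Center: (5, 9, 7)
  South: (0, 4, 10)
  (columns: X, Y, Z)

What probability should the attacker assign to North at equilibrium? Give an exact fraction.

Row minima: North → 8, Center → 5, South → 0; maximin = 8.
Column maxima: X → 10, Y → 11, Z → 10; minimax = 10.
8 ≠ 10, so there is no saddle point; optimal play is mixed.
Center is strictly dominated by North, so the attacker never plays it.
Y is strictly dominated by X (it gives the attacker strictly more in every row), so the defender never plays it.
On the remaining 2×2 (North, South vs X, Z):
Let the attacker play North with probability p. Expected payoff against X: 10p + 0(1−p) = 10p; against Z: 8p + 10(1−p) = −2p + 10.
Setting these equal: 10p = −2p + 10 ⇒ 12p = 10 ⇒ p = 5/6, and the value is (10)·(5/6) = 25/3.
For the defender: with q = P(X), equating North's and South's payoffs gives 2q + 8 = −10q + 10 ⇒ q = 1/6.

5/6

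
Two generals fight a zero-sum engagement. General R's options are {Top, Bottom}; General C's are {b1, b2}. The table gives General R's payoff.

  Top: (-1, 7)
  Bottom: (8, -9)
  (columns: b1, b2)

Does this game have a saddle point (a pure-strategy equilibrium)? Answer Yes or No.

Row minima: Top → -1, Bottom → -9; maximin = -1.
Column maxima: b1 → 8, b2 → 7; minimax = 7.
-1 ≠ 7, so no pure-strategy equilibrium exists.

No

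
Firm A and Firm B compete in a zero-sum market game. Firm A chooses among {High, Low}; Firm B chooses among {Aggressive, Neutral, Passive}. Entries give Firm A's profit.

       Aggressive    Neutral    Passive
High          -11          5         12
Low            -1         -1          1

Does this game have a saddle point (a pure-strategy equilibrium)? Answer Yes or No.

Yes

Row minima: High → -11, Low → -1; maximin = -1.
Column maxima: Aggressive → -1, Neutral → 5, Passive → 12; minimax = -1.
maximin = minimax = -1, so a saddle point exists.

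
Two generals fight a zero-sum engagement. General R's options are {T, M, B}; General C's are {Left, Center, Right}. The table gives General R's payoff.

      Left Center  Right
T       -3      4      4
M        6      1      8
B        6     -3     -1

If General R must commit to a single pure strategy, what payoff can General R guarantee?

Row minima: T → -3, M → 1, B → -3.
The best of these is 1.

1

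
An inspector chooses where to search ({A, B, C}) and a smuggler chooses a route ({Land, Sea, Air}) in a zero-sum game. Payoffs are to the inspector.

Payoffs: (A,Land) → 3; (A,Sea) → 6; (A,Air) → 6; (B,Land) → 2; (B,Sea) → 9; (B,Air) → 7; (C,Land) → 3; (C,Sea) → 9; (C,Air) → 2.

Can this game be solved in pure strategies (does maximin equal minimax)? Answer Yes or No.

Row minima: A → 3, B → 2, C → 2; maximin = 3.
Column maxima: Land → 3, Sea → 9, Air → 7; minimax = 3.
maximin = minimax = 3, so a saddle point exists.

Yes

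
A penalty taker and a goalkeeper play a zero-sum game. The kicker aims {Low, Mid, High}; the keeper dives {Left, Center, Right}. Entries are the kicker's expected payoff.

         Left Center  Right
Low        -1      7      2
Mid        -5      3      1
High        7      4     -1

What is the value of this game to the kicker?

13/11

Row minima: Low → -1, Mid → -5, High → -1; maximin = -1.
Column maxima: Left → 7, Center → 7, Right → 2; minimax = 2.
-1 ≠ 2, so there is no saddle point; optimal play is mixed.
Mid is strictly dominated by Low, so the kicker never plays it.
Center is strictly dominated by Right (it gives the kicker strictly more in every row), so the keeper never plays it.
On the remaining 2×2 (Low, High vs Left, Right):
Let the kicker play Low with probability p. Expected payoff against Left: (-1)p + 7(1−p) = −8p + 7; against Right: 2p + (-1)(1−p) = 3p − 1.
Setting these equal: −8p + 7 = 3p − 1 ⇒ −11p = -8 ⇒ p = 8/11, and the value is (-8)·(8/11) + 7 = 13/11.
For the keeper: with q = P(Left), equating Low's and High's payoffs gives −3q + 2 = 8q − 1 ⇒ q = 3/11.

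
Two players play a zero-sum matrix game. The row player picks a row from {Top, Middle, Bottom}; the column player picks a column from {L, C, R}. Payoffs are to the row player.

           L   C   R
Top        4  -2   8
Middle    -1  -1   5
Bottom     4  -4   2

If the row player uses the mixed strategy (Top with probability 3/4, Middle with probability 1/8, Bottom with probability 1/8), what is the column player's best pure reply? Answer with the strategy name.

If the column player plays L, the row player's expected payoff is (3/4)·4 + (1/8)·(-1) + (1/8)·4 = 27/8.
If the column player plays C, the row player's expected payoff is (3/4)·(-2) + (1/8)·(-1) + (1/8)·(-4) = -17/8.
If the column player plays R, the row player's expected payoff is (3/4)·8 + (1/8)·5 + (1/8)·2 = 55/8.
The column player minimizes the row player's payoff; the smallest is -17/8, so the best response is C.

C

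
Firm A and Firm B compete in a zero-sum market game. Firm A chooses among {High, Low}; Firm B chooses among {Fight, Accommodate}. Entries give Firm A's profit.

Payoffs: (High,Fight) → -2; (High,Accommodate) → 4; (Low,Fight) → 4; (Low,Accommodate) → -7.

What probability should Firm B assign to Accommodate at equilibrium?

6/17

Row minima: High → -2, Low → -7; maximin = -2.
Column maxima: Fight → 4, Accommodate → 4; minimax = 4.
-2 ≠ 4, so there is no saddle point; optimal play is mixed.
Let Firm A play High with probability p. Expected payoff against Fight: (-2)p + 4(1−p) = −6p + 4; against Accommodate: 4p + (-7)(1−p) = 11p − 7.
Setting these equal: −6p + 4 = 11p − 7 ⇒ −17p = -11 ⇒ p = 11/17, and the value is (-6)·(11/17) + 4 = 2/17.
For Firm B: with q = P(Fight), equating High's and Low's payoffs gives −6q + 4 = 11q − 7 ⇒ q = 11/17.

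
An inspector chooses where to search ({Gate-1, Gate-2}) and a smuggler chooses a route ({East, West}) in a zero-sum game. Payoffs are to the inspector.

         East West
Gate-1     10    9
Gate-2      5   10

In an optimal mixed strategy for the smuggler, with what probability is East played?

Row minima: Gate-1 → 9, Gate-2 → 5; maximin = 9.
Column maxima: East → 10, West → 10; minimax = 10.
9 ≠ 10, so there is no saddle point; optimal play is mixed.
Let the inspector play Gate-1 with probability p. Expected payoff against East: 10p + 5(1−p) = 5p + 5; against West: 9p + 10(1−p) = −p + 10.
Setting these equal: 5p + 5 = −p + 10 ⇒ 6p = 5 ⇒ p = 5/6, and the value is (5)·(5/6) + 5 = 55/6.
For the smuggler: with q = P(East), equating Gate-1's and Gate-2's payoffs gives q + 9 = −5q + 10 ⇒ q = 1/6.

1/6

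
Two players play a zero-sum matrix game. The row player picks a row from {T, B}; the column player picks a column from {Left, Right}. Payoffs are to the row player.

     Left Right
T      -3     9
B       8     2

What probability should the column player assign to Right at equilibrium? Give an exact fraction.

11/18

Row minima: T → -3, B → 2; maximin = 2.
Column maxima: Left → 8, Right → 9; minimax = 8.
2 ≠ 8, so there is no saddle point; optimal play is mixed.
Let the row player play T with probability p. Expected payoff against Left: (-3)p + 8(1−p) = −11p + 8; against Right: 9p + 2(1−p) = 7p + 2.
Setting these equal: −11p + 8 = 7p + 2 ⇒ −18p = -6 ⇒ p = 1/3, and the value is (-11)·(1/3) + 8 = 13/3.
For the column player: with q = P(Left), equating T's and B's payoffs gives −12q + 9 = 6q + 2 ⇒ q = 7/18.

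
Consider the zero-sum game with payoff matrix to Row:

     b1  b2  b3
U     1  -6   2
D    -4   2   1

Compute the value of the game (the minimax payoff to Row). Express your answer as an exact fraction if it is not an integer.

Row minima: U → -6, D → -4; maximin = -4.
Column maxima: b1 → 1, b2 → 2, b3 → 2; minimax = 1.
-4 ≠ 1, so there is no saddle point; optimal play is mixed.
b3 is strictly dominated by b1 (it gives Row strictly more in every row), so Column never plays it.
On the remaining 2×2 (U, D vs b1, b2):
Let Row play U with probability p. Expected payoff against b1: 1p + (-4)(1−p) = 5p − 4; against b2: (-6)p + 2(1−p) = −8p + 2.
Setting these equal: 5p − 4 = −8p + 2 ⇒ 13p = 6 ⇒ p = 6/13, and the value is (5)·(6/13) − 4 = -22/13.
For Column: with q = P(b1), equating U's and D's payoffs gives 7q − 6 = −6q + 2 ⇒ q = 8/13.

-22/13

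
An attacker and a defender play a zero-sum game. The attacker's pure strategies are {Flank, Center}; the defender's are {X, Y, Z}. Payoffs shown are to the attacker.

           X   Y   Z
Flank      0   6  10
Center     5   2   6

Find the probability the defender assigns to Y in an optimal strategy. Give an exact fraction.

5/9

Row minima: Flank → 0, Center → 2; maximin = 2.
Column maxima: X → 5, Y → 6, Z → 10; minimax = 5.
2 ≠ 5, so there is no saddle point; optimal play is mixed.
Z is strictly dominated by X (it gives the attacker strictly more in every row), so the defender never plays it.
On the remaining 2×2 (Flank, Center vs X, Y):
Let the attacker play Flank with probability p. Expected payoff against X: 0p + 5(1−p) = −5p + 5; against Y: 6p + 2(1−p) = 4p + 2.
Setting these equal: −5p + 5 = 4p + 2 ⇒ −9p = -3 ⇒ p = 1/3, and the value is (-5)·(1/3) + 5 = 10/3.
For the defender: with q = P(X), equating Flank's and Center's payoffs gives −6q + 6 = 3q + 2 ⇒ q = 4/9.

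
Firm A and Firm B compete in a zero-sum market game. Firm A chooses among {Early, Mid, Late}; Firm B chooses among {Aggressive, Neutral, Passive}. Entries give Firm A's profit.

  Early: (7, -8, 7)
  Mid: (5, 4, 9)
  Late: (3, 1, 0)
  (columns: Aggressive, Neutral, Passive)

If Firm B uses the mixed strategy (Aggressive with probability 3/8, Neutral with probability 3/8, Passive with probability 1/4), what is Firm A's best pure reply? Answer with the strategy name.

Mid

Expected payoff of Early: (3/8)·7 + (3/8)·(-8) + (1/4)·7 = 11/8.
Expected payoff of Mid: (3/8)·5 + (3/8)·4 + (1/4)·9 = 45/8.
Expected payoff of Late: (3/8)·3 + (3/8)·1 + (1/4)·0 = 3/2.
The largest is 45/8, so Firm A's best response is Mid.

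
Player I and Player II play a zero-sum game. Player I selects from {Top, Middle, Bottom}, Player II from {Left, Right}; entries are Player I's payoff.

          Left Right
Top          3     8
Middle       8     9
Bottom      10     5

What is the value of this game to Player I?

25/3

Row minima: Top → 3, Middle → 8, Bottom → 5; maximin = 8.
Column maxima: Left → 10, Right → 9; minimax = 9.
8 ≠ 9, so there is no saddle point; optimal play is mixed.
Top is strictly dominated by Middle, so Player I never plays it.
On the remaining 2×2 (Middle, Bottom vs Left, Right):
Let Player I play Middle with probability p. Expected payoff against Left: 8p + 10(1−p) = −2p + 10; against Right: 9p + 5(1−p) = 4p + 5.
Setting these equal: −2p + 10 = 4p + 5 ⇒ −6p = -5 ⇒ p = 5/6, and the value is (-2)·(5/6) + 10 = 25/3.
For Player II: with q = P(Left), equating Middle's and Bottom's payoffs gives −q + 9 = 5q + 5 ⇒ q = 2/3.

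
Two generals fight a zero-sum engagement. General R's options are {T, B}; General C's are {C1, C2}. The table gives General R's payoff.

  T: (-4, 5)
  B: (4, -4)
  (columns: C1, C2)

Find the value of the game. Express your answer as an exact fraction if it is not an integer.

4/17

Row minima: T → -4, B → -4; maximin = -4.
Column maxima: C1 → 4, C2 → 5; minimax = 4.
-4 ≠ 4, so there is no saddle point; optimal play is mixed.
Let General R play T with probability p. Expected payoff against C1: (-4)p + 4(1−p) = −8p + 4; against C2: 5p + (-4)(1−p) = 9p − 4.
Setting these equal: −8p + 4 = 9p − 4 ⇒ −17p = -8 ⇒ p = 8/17, and the value is (-8)·(8/17) + 4 = 4/17.
For General C: with q = P(C1), equating T's and B's payoffs gives −9q + 5 = 8q − 4 ⇒ q = 9/17.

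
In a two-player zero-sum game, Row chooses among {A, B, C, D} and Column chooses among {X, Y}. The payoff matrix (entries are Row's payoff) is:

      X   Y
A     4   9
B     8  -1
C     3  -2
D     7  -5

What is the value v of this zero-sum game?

38/7

Row minima: A → 4, B → -1, C → -2, D → -5; maximin = 4.
Column maxima: X → 8, Y → 9; minimax = 8.
4 ≠ 8, so there is no saddle point; optimal play is mixed.
C is strictly dominated by A, so Row never plays it.
D is strictly dominated by B, so Row never plays it.
On the remaining 2×2 (A, B vs X, Y):
Let Row play A with probability p. Expected payoff against X: 4p + 8(1−p) = −4p + 8; against Y: 9p + (-1)(1−p) = 10p − 1.
Setting these equal: −4p + 8 = 10p − 1 ⇒ −14p = -9 ⇒ p = 9/14, and the value is (-4)·(9/14) + 8 = 38/7.
For Column: with q = P(X), equating A's and B's payoffs gives −5q + 9 = 9q − 1 ⇒ q = 5/7.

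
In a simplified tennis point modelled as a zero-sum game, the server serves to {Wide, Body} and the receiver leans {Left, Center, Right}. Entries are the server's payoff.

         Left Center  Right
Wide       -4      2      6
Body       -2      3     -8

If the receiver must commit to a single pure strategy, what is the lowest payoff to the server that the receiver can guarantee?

Column maxima: Left → -2, Center → 3, Right → 6.
The smallest of these is -2.

-2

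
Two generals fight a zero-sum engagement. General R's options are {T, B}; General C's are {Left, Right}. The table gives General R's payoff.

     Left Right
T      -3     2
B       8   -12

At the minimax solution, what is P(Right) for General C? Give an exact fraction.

Row minima: T → -3, B → -12; maximin = -3.
Column maxima: Left → 8, Right → 2; minimax = 2.
-3 ≠ 2, so there is no saddle point; optimal play is mixed.
Let General R play T with probability p. Expected payoff against Left: (-3)p + 8(1−p) = −11p + 8; against Right: 2p + (-12)(1−p) = 14p − 12.
Setting these equal: −11p + 8 = 14p − 12 ⇒ −25p = -20 ⇒ p = 4/5, and the value is (-11)·(4/5) + 8 = -4/5.
For General C: with q = P(Left), equating T's and B's payoffs gives −5q + 2 = 20q − 12 ⇒ q = 14/25.

11/25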